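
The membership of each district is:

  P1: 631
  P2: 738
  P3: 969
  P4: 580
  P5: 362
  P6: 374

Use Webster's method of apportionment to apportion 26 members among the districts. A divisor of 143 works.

P1=4, P2=5, P3=7, P4=4, P5=3, P6=3

With modified divisor 143: modified quotas P1 4.413, P2 5.161, P3 6.776, P4 4.056, P5 2.531, P6 2.615.
Rounding to the nearest integer: P1 4, P2 5, P3 7, P4 4, P5 3, P6 3 (total 26).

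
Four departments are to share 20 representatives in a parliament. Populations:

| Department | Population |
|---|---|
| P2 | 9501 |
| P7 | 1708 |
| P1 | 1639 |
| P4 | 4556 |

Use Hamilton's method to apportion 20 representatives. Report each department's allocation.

The standard divisor is 17404/20 ≈ 870.2.
Standard quotas: P2 10.9182, P7 1.9628, P1 1.8835, P4 5.2356.
Lower quotas: P2 10, P7 1, P1 1, P4 5 (sum 17, leaving 3 seats).
Remainders in descending order: P7 0.9628, P2 0.9182, P1 0.8835, P4 0.2356.
Largest remainders: P7, P2, P1 receive the extra seats.

P2 11, P7 2, P1 2, P4 5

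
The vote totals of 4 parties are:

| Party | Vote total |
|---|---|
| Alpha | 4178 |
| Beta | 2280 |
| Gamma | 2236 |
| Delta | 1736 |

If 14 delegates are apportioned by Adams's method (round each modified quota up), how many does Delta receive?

3

Standard divisor 10430/14 ≈ 745; standard quotas: Alpha 5.608, Beta 3.060, Gamma 3.001, Delta 2.330.
Rounding up gives 6, 4, 4, 3 = 17 seats, so the divisor must be adjusted.
With modified divisor 850: modified quotas Alpha 4.915, Beta 2.682, Gamma 2.631, Delta 2.042.
Rounding up: Alpha 5, Beta 3, Gamma 3, Delta 3 (total 14).
Delta receives 3.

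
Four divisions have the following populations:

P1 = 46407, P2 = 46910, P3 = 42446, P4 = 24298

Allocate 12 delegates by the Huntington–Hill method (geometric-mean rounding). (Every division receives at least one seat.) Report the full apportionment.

P1 3, P2 4, P3 3, P4 2

With divisor 13469: modified quotas P1 3.445, P2 3.483, P3 3.151, P4 1.804.
Geometric-mean thresholds: P1 √(3·4)=3.464, P2 √(3·4)=3.464, P3 √(3·4)=3.464, P4 √(1·2)=1.414.
Each quota rounded against its threshold gives P1 3, P2 4, P3 3, P4 2 (total 12).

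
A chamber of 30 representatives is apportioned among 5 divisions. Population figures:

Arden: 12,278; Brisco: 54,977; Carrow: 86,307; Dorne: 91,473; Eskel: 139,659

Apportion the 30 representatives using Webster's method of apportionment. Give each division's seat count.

Standard divisor 384694/30 ≈ 12823.133; standard quotas: Arden 0.957, Brisco 4.287, Carrow 6.731, Dorne 7.133, Eskel 10.891.
Rounding to the nearest integer gives Arden 1, Brisco 4, Carrow 7, Dorne 7, Eskel 11 — total 30, matching the house size, so no adjustment is needed.

Arden 1; Brisco 4; Carrow 7; Dorne 7; Eskel 11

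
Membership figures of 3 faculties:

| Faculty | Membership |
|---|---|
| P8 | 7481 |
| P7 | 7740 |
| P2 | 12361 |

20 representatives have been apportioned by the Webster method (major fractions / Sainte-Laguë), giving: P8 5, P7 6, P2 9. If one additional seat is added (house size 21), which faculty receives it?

P8

Priority for the next seat is population ÷ (current seats + 0.5).
Priorities: P8 1360.182, P7 1190.769, P2 1301.158.
Highest priority: P8.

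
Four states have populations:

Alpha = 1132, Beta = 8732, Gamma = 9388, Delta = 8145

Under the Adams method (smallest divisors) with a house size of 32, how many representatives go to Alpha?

2

Standard divisor 27397/32 ≈ 856.156; standard quotas: Alpha 1.322, Beta 10.199, Gamma 10.965, Delta 9.513.
Rounding up gives 2, 11, 11, 10 = 34 seats, so the divisor must be adjusted.
With modified divisor 920: modified quotas Alpha 1.230, Beta 9.491, Gamma 10.204, Delta 8.853.
Rounding up: Alpha 2, Beta 10, Gamma 11, Delta 9 (total 32).
Alpha receives 2.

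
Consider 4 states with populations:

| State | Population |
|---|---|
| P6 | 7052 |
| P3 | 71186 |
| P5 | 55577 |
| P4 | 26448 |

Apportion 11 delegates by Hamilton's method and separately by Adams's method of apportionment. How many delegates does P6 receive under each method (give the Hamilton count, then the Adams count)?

Hamilton: P6 0, P3 5, P5 4, P4 2.
Adams: P6 1, P3 4, P5 4, P4 2.
P6 gets 0 under Hamilton and 1 under Adams.

0 and 1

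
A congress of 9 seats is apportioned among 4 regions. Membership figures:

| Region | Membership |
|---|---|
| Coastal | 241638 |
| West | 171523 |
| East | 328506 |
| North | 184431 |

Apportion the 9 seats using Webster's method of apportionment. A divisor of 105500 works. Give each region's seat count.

Coastal=2, West=2, East=3, North=2

With modified divisor 105500: modified quotas Coastal 2.290, West 1.626, East 3.114, North 1.748.
Rounding to the nearest integer: Coastal 2, West 2, East 3, North 2 (total 9).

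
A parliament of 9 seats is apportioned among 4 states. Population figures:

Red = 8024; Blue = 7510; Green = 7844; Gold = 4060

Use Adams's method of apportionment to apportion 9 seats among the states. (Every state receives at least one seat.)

Red=3; Blue=2; Green=2; Gold=2

Standard divisor 27438/9 ≈ 3048.667; standard quotas: Red 2.632, Blue 2.463, Green 2.573, Gold 1.332.
Rounding up gives 3, 3, 3, 2 = 11 seats, so the divisor must be adjusted.
With modified divisor 3970: modified quotas Red 2.021, Blue 1.892, Green 1.976, Gold 1.023.
Rounding up: Red 3, Blue 2, Green 2, Gold 2 (total 9).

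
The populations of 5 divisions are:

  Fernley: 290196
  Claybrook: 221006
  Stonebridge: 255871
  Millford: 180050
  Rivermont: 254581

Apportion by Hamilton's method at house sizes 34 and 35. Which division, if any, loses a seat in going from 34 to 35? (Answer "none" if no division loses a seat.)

At 34 seats: Fernley 8, Claybrook 7, Stonebridge 7, Millford 5, Rivermont 7.
At 35 seats: Fernley 9, Claybrook 6, Stonebridge 8, Millford 5, Rivermont 7.
Claybrook drops from 7 to 6.

Claybrook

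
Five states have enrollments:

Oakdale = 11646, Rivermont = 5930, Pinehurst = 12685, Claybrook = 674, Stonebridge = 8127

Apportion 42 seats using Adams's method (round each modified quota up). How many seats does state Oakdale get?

12

Standard divisor 39062/42 ≈ 930.048; standard quotas: Oakdale 12.522, Rivermont 6.376, Pinehurst 13.639, Claybrook 0.725, Stonebridge 8.738.
Rounding up gives 13, 7, 14, 1, 9 = 44 seats, so the divisor must be adjusted.
With modified divisor 980: modified quotas Oakdale 11.884, Rivermont 6.051, Pinehurst 12.944, Claybrook 0.688, Stonebridge 8.293.
Rounding up: Oakdale 12, Rivermont 7, Pinehurst 13, Claybrook 1, Stonebridge 9 (total 42).
Oakdale receives 12.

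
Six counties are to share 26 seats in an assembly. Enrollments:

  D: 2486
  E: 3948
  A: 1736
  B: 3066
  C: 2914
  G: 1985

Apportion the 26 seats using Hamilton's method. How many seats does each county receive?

D 4, E 6, A 3, B 5, C 5, G 3

Standard divisor: 16135 ÷ 26 ≈ 620.577.
Standard quotas: D 4.006, E 6.362, A 2.797, B 4.941, C 4.696, G 3.199.
Lower quotas: D 4, E 6, A 2, B 4, C 4, G 3 (sum 23, leaving 3 seats).
Remainders in descending order: B 0.941, A 0.797, C 0.696, E 0.362, G 0.199, D 0.006.
The surplus seats go to B, A, C.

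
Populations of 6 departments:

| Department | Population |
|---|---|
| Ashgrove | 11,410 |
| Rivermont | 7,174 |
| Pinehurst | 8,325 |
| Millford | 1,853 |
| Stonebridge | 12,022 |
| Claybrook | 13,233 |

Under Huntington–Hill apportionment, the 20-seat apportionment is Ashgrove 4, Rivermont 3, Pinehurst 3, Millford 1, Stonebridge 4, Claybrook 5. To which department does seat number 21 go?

Priority for the next seat is population ÷ (√(s·(s+1))).
Priorities: Ashgrove 2551.354, Rivermont 2070.955, Pinehurst 2403.220, Millford 1310.269, Stonebridge 2688.201, Claybrook 2416.004.
Highest priority: Stonebridge.

Stonebridge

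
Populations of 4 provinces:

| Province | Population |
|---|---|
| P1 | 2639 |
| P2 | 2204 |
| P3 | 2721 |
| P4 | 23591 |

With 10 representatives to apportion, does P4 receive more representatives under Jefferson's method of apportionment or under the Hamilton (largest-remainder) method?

Jefferson

Jefferson: P1 1, P2 0, P3 1, P4 8.
Hamilton: P1 1, P2 1, P3 1, P4 7.
P4 gets 8 under Jefferson and 7 under Hamilton.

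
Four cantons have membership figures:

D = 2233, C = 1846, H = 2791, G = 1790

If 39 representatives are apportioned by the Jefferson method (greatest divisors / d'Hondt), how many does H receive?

13

Standard divisor 8660/39 ≈ 222.051; standard quotas: D 10.056, C 8.313, H 12.569, G 8.061.
Rounding down gives 10, 8, 12, 8 = 38 seats, so the divisor must be adjusted.
With modified divisor 210: modified quotas D 10.633, C 8.790, H 13.290, G 8.524.
Rounding down: D 10, C 8, H 13, G 8 (total 39).
H receives 13.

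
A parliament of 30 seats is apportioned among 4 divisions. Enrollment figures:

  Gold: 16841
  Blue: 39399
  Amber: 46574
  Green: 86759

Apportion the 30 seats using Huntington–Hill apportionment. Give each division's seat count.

Gold 3; Blue 6; Amber 7; Green 14

With divisor 6327: modified quotas Gold 2.662, Blue 6.227, Amber 7.361, Green 13.713.
Geometric-mean thresholds: Gold √(2·3)=2.449, Blue √(6·7)=6.481, Amber √(7·8)=7.483, Green √(13·14)=13.491.
Each quota rounded against its threshold gives Gold 3, Blue 6, Amber 7, Green 14 (total 30).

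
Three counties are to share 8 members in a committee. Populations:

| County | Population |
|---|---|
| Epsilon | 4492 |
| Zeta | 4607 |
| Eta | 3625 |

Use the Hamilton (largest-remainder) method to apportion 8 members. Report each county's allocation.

Epsilon 3; Zeta 3; Eta 2

The standard divisor is 12724/8 ≈ 1590.5.
Standard quotas: Epsilon 2.824, Zeta 2.897, Eta 2.279.
Lower quotas: Epsilon 2, Zeta 2, Eta 2 (sum 6, leaving 2 seats).
Remainders in descending order: Zeta 0.897, Epsilon 0.824, Eta 0.279.
Largest remainders: Zeta, Epsilon receive the extra seats.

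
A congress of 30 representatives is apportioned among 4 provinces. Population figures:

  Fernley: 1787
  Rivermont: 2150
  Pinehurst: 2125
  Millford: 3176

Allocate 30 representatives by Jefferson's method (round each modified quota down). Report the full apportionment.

Fernley 6, Rivermont 7, Pinehurst 7, Millford 10

Standard divisor 9238/30 ≈ 307.933; standard quotas: Fernley 5.803, Rivermont 6.982, Pinehurst 6.901, Millford 10.314.
Rounding down gives 5, 6, 6, 10 = 27 seats, so the divisor must be adjusted.
With modified divisor 290: modified quotas Fernley 6.162, Rivermont 7.414, Pinehurst 7.328, Millford 10.952.
Rounding down: Fernley 6, Rivermont 7, Pinehurst 7, Millford 10 (total 30).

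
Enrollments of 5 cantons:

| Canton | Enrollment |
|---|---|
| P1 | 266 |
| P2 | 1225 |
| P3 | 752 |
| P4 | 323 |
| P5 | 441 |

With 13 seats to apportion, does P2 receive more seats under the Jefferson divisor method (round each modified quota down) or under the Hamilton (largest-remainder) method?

Jefferson: P1 1, P2 6, P3 3, P4 1, P5 2.
Hamilton: P1 1, P2 5, P3 3, P4 2, P5 2.
P2 gets 6 under Jefferson and 5 under Hamilton.

Jefferson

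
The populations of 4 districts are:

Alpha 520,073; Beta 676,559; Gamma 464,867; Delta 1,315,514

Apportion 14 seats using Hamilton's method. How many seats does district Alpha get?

3

Total 2977013; standard divisor 2977013/14 ≈ 212643.786.
Standard quotas: Alpha 2.4457, Beta 3.1817, Gamma 2.1861, Delta 6.1865.
Lower quotas: Alpha 2, Beta 3, Gamma 2, Delta 6 (sum 13, leaving 1 seat).
Remainders in descending order: Alpha 0.4457, Delta 0.1865, Gamma 0.1861, Beta 0.1817.
Largest remainder: Alpha receives the extra seat.
Alpha receives 3.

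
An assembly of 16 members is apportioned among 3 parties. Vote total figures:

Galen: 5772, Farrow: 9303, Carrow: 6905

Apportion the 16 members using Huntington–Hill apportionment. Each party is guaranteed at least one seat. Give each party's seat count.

With divisor 1363: modified quotas Galen 4.235, Farrow 6.825, Carrow 5.066.
Geometric-mean thresholds: Galen √(4·5)=4.472, Farrow √(6·7)=6.481, Carrow √(5·6)=5.477.
Each quota rounded against its threshold gives Galen 4, Farrow 7, Carrow 5 (total 16).

Galen=4, Farrow=7, Carrow=5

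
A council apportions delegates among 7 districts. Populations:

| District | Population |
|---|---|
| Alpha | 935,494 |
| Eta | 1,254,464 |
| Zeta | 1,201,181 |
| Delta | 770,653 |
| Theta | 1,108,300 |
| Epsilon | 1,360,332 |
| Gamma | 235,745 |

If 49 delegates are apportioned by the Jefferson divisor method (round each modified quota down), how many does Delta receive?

Standard divisor 6866169/49 ≈ 140125.898; standard quotas: Alpha 6.676, Eta 8.952, Zeta 8.572, Delta 5.500, Theta 7.909, Epsilon 9.708, Gamma 1.682.
Rounding down gives 6, 8, 8, 5, 7, 9, 1 = 44 seats, so the divisor must be adjusted.
With modified divisor 131000: modified quotas Alpha 7.141, Eta 9.576, Zeta 9.169, Delta 5.883, Theta 8.460, Epsilon 10.384, Gamma 1.800.
Rounding down: Alpha 7, Eta 9, Zeta 9, Delta 5, Theta 8, Epsilon 10, Gamma 1 (total 49).
Delta receives 5.

5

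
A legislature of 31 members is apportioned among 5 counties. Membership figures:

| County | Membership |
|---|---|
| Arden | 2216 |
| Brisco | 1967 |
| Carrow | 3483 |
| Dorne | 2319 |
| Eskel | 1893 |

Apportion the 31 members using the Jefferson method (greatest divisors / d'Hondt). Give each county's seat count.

Arden 6; Brisco 5; Carrow 9; Dorne 6; Eskel 5

Standard divisor 11878/31 ≈ 383.161; standard quotas: Arden 5.783, Brisco 5.134, Carrow 9.090, Dorne 6.052, Eskel 4.940.
Rounding down gives 5, 5, 9, 6, 4 = 29 seats, so the divisor must be adjusted.
With modified divisor 360: modified quotas Arden 6.156, Brisco 5.464, Carrow 9.675, Dorne 6.442, Eskel 5.258.
Rounding down: Arden 6, Brisco 5, Carrow 9, Dorne 6, Eskel 5 (total 31).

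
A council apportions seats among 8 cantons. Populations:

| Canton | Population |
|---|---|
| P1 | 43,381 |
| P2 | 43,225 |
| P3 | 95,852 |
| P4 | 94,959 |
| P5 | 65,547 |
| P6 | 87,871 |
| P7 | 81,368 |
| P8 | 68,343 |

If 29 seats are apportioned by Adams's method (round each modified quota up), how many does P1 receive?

2

Standard divisor 580546/29 ≈ 20018.828; standard quotas: P1 2.167, P2 2.159, P3 4.788, P4 4.743, P5 3.274, P6 4.389, P7 4.065, P8 3.414.
Rounding up gives 3, 3, 5, 5, 4, 5, 5, 4 = 34 seats, so the divisor must be adjusted.
With modified divisor 22400: modified quotas P1 1.937, P2 1.930, P3 4.279, P4 4.239, P5 2.926, P6 3.923, P7 3.632, P8 3.051.
Rounding up: P1 2, P2 2, P3 5, P4 5, P5 3, P6 4, P7 4, P8 4 (total 29).
P1 receives 2.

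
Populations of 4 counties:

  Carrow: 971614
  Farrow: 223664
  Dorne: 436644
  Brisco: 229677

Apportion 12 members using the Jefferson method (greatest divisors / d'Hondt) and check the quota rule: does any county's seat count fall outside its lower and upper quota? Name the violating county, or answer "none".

Standard quotas: Carrow 6.263, Farrow 1.442, Dorne 2.815, Brisco 1.481.
Jefferson allocation: Carrow 7, Farrow 1, Dorne 3, Brisco 1.
Every allocation lies between the lower and upper quota.

none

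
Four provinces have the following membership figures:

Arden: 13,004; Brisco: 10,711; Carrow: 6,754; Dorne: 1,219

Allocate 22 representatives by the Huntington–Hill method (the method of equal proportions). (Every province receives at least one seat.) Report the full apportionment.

With divisor 1471: modified quotas Arden 8.840, Brisco 7.281, Carrow 4.591, Dorne 0.829.
Geometric-mean thresholds: Arden √(8·9)=8.485, Brisco √(7·8)=7.483, Carrow √(4·5)=4.472, Dorne (min 1).
Each quota rounded against its threshold gives Arden 9, Brisco 7, Carrow 5, Dorne 1 (total 22).

Arden 9, Brisco 7, Carrow 5, Dorne 1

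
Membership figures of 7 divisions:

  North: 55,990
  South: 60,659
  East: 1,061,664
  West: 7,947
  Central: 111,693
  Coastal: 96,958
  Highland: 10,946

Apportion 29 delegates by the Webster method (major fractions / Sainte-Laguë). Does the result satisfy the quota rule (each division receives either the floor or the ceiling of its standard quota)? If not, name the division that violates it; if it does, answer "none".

East

Standard quotas: North 1.155, South 1.251, East 21.900, West 0.164, Central 2.304, Coastal 2.000, Highland 0.226.
Webster allocation: North 1, South 1, East 23, West 0, Central 2, Coastal 2, Highland 0.
East has quota 21.900 (lower 21, upper 22) but receives 23 — outside the quota interval.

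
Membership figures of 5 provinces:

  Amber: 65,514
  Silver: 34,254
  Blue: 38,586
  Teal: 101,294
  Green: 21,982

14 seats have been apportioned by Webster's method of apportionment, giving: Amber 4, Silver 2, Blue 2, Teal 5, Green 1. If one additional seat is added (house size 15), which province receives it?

Teal

Priority for the next seat is population ÷ (current seats + 0.5).
Priorities: Amber 14558.667, Silver 13701.600, Blue 15434.400, Teal 18417.091, Green 14654.667.
Highest priority: Teal.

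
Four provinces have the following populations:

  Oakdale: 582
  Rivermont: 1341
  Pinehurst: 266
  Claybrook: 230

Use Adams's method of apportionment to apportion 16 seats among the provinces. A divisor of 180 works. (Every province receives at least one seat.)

Oakdale 4, Rivermont 8, Pinehurst 2, Claybrook 2

With modified divisor 180: modified quotas Oakdale 3.233, Rivermont 7.450, Pinehurst 1.478, Claybrook 1.278.
Rounding up: Oakdale 4, Rivermont 8, Pinehurst 2, Claybrook 2 (total 16).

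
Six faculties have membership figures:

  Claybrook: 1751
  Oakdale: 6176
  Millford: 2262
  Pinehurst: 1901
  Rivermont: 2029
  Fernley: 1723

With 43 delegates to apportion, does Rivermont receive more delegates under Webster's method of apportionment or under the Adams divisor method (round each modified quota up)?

Adams

Webster: Claybrook 5, Oakdale 17, Millford 6, Pinehurst 5, Rivermont 5, Fernley 5.
Adams: Claybrook 5, Oakdale 16, Millford 6, Pinehurst 5, Rivermont 6, Fernley 5.
Rivermont gets 5 under Webster and 6 under Adams.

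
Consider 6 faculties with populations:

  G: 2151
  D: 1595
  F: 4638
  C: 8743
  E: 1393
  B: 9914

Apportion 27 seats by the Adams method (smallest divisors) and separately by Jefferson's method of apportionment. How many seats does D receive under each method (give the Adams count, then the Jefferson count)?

2 and 1

Adams: G 2, D 2, F 4, C 8, E 2, B 9.
Jefferson: G 2, D 1, F 4, C 9, E 1, B 10.
D gets 2 under Adams and 1 under Jefferson.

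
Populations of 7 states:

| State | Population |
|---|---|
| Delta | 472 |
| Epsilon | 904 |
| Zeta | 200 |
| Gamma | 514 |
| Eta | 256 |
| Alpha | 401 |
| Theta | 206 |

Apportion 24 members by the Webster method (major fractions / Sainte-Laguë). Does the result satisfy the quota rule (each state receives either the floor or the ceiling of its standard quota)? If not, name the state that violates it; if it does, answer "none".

Standard quotas: Delta 3.836, Epsilon 7.347, Zeta 1.625, Gamma 4.177, Eta 2.081, Alpha 3.259, Theta 1.674.
Webster allocation: Delta 4, Epsilon 7, Zeta 2, Gamma 4, Eta 2, Alpha 3, Theta 2.
Every allocation lies between the lower and upper quota.

none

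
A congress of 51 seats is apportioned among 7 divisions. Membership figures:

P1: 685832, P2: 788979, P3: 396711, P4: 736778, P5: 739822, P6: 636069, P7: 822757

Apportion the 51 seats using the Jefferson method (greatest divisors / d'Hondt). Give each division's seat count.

P1 7, P2 8, P3 4, P4 8, P5 8, P6 7, P7 9

Standard divisor 4806948/51 ≈ 94253.882; standard quotas: P1 7.276, P2 8.371, P3 4.209, P4 7.817, P5 7.849, P6 6.748, P7 8.729.
Rounding down gives 7, 8, 4, 7, 7, 6, 8 = 47 seats, so the divisor must be adjusted.
With modified divisor 89300: modified quotas P1 7.680, P2 8.835, P3 4.442, P4 8.251, P5 8.285, P6 7.123, P7 9.213.
Rounding down: P1 7, P2 8, P3 4, P4 8, P5 8, P6 7, P7 9 (total 51).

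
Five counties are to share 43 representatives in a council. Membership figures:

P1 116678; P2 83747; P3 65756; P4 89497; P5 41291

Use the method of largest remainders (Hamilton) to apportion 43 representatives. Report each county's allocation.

The standard divisor is 396969/43 ≈ 9231.837.
Standard quotas: P1 12.6387, P2 9.0715, P3 7.1227, P4 9.6944, P5 4.4727.
Lower quotas: P1 12, P2 9, P3 7, P4 9, P5 4 (sum 41, leaving 2 seats).
Remainders in descending order: P4 0.6944, P1 0.6387, P5 0.4727, P3 0.1227, P2 0.0715.
Largest remainders: P4, P1 receive the extra seats.

P1=13, P2=9, P3=7, P4=10, P5=4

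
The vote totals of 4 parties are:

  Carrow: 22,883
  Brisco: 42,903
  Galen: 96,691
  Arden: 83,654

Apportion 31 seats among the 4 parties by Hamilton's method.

Total 246131; standard divisor 246131/31 ≈ 7939.71.
Standard quotas: Carrow 2.8821, Brisco 5.4036, Galen 12.1782, Arden 10.5362.
Lower quotas: Carrow 2, Brisco 5, Galen 12, Arden 10 (sum 29, leaving 2 seats).
Remainders in descending order: Carrow 0.8821, Arden 0.5362, Brisco 0.4036, Galen 0.1782.
Largest remainders: Carrow, Arden receive the extra seats.

Carrow=3; Brisco=5; Galen=12; Arden=11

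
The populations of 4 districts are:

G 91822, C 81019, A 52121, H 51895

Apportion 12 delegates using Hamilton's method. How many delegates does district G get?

Total 276857; standard divisor 276857/12 ≈ 23071.417.
Standard quotas: G 3.9799, C 3.5117, A 2.2591, H 2.2493.
Lower quotas: G 3, C 3, A 2, H 2 (sum 10, leaving 2 seats).
Remainders in descending order: G 0.9799, C 0.5117, A 0.2591, H 0.2493.
The surplus seats go to G, C.
G receives 4.

4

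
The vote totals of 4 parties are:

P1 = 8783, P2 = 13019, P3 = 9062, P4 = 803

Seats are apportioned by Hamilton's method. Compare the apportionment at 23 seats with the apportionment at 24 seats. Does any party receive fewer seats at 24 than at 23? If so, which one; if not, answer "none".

P4

At 23 seats: P1 6, P2 9, P3 7, P4 1.
At 24 seats: P1 7, P2 10, P3 7, P4 0.
P4 drops from 1 to 0.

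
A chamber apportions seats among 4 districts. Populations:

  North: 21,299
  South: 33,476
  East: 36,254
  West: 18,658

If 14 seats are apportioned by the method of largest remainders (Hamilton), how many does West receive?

Total 109687; standard divisor 109687/14 ≈ 7834.786.
Standard quotas: North 2.7185, South 4.2727, East 4.6273, West 2.3814.
Lower quotas: North 2, South 4, East 4, West 2 (sum 12, leaving 2 seats).
Remainders in descending order: North 0.7185, East 0.6273, West 0.3814, South 0.2727.
Largest remainders: North, East receive the extra seats.
West receives 2.

2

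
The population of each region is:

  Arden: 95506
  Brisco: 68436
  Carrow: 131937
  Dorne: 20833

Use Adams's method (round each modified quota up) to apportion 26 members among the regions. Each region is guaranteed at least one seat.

Standard divisor 316712/26 ≈ 12181.231; standard quotas: Arden 7.840, Brisco 5.618, Carrow 10.831, Dorne 1.710.
Rounding up gives 8, 6, 11, 2 = 27 seats, so the divisor must be adjusted.
With modified divisor 13400: modified quotas Arden 7.127, Brisco 5.107, Carrow 9.846, Dorne 1.555.
Rounding up: Arden 8, Brisco 6, Carrow 10, Dorne 2 (total 26).

Arden 8, Brisco 6, Carrow 10, Dorne 2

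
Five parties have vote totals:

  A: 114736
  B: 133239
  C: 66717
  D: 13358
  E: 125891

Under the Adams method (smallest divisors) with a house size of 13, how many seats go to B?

Standard divisor 453941/13 ≈ 34918.538; standard quotas: A 3.286, B 3.816, C 1.911, D 0.383, E 3.605.
Rounding up gives 4, 4, 2, 1, 4 = 15 seats, so the divisor must be adjusted.
With modified divisor 43200: modified quotas A 2.656, B 3.084, C 1.544, D 0.309, E 2.914.
Rounding up: A 3, B 4, C 2, D 1, E 3 (total 13).
B receives 4.

4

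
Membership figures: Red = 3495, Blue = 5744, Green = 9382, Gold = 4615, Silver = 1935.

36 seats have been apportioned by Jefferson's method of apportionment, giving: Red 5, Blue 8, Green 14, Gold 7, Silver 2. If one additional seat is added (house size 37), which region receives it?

Silver

Priority for the next seat is population ÷ (current seats + 1).
Priorities: Red 582.500, Blue 638.222, Green 625.467, Gold 576.875, Silver 645.000.
Highest priority: Silver.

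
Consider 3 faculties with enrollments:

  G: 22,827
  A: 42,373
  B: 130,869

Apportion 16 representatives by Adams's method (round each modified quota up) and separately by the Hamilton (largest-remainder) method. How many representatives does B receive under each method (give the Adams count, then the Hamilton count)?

10 and 11

Adams: G 2, A 4, B 10.
Hamilton: G 2, A 3, B 11.
B gets 10 under Adams and 11 under Hamilton.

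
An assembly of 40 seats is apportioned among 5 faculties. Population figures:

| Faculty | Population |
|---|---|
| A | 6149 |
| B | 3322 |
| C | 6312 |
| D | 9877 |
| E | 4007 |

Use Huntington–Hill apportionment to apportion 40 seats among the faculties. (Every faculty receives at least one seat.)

With divisor 737: modified quotas A 8.343, B 4.507, C 8.564, D 13.402, E 5.437.
Geometric-mean thresholds: A √(8·9)=8.485, B √(4·5)=4.472, C √(8·9)=8.485, D √(13·14)=13.491, E √(5·6)=5.477.
Each quota rounded against its threshold gives A 8, B 5, C 9, D 13, E 5 (total 40).

A=8, B=5, C=9, D=13, E=5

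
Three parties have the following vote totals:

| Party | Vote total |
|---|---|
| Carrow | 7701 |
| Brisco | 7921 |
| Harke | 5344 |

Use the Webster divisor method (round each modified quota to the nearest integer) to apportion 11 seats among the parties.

Standard divisor 20966/11 ≈ 1906; standard quotas: Carrow 4.040, Brisco 4.156, Harke 2.804.
Rounding to the nearest integer gives Carrow 4, Brisco 4, Harke 3 — total 11, matching the house size, so no adjustment is needed.

Carrow: 4; Brisco: 4; Harke: 3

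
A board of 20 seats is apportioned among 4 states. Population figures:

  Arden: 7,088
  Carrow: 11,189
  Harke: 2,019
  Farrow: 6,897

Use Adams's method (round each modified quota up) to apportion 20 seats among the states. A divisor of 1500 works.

Arden: 5; Carrow: 8; Harke: 2; Farrow: 5

With modified divisor 1500: modified quotas Arden 4.725, Carrow 7.459, Harke 1.346, Farrow 4.598.
Rounding up: Arden 5, Carrow 8, Harke 2, Farrow 5 (total 20).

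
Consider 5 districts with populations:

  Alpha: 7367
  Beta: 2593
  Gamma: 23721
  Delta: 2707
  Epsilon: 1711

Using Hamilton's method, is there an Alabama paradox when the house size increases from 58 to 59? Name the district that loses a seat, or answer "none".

At 58 seats: Alpha 11, Beta 4, Gamma 36, Delta 4, Epsilon 3.
At 59 seats: Alpha 11, Beta 4, Gamma 37, Delta 4, Epsilon 3.
No district's allocation decreased.

none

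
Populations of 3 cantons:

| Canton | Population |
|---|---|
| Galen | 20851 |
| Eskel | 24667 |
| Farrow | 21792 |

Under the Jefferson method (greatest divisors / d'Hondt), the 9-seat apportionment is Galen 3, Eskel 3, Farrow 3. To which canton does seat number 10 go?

Priority for the next seat is population ÷ (current seats + 1).
Priorities: Galen 5212.750, Eskel 6166.750, Farrow 5448.000.
Highest priority: Eskel.

Eskel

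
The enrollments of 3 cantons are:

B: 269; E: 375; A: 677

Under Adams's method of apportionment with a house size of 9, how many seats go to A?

4

Standard divisor 1321/9 ≈ 146.778; standard quotas: B 1.833, E 2.555, A 4.612.
Rounding up gives 2, 3, 5 = 10 seats, so the divisor must be adjusted.
With modified divisor 180: modified quotas B 1.494, E 2.083, A 3.761.
Rounding up: B 2, E 3, A 4 (total 9).
A receives 4.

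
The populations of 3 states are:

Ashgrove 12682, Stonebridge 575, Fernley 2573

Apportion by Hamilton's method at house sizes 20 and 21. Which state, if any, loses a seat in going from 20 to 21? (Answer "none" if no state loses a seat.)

none

At 20 seats: Ashgrove 16, Stonebridge 1, Fernley 3.
At 21 seats: Ashgrove 17, Stonebridge 1, Fernley 3.
No state's allocation decreased.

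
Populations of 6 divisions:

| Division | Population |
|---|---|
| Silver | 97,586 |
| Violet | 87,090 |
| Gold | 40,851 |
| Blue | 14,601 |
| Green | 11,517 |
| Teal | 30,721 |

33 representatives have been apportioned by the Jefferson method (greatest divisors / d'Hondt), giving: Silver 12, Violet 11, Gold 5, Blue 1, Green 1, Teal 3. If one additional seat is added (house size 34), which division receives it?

Teal

Priority for the next seat is population ÷ (current seats + 1).
Priorities: Silver 7506.615, Violet 7257.500, Gold 6808.500, Blue 7300.500, Green 5758.500, Teal 7680.250.
Highest priority: Teal.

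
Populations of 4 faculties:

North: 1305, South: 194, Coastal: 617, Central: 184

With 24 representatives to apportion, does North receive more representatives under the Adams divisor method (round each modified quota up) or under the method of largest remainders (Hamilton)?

Adams: North 13, South 2, Coastal 7, Central 2.
Hamilton: North 14, South 2, Coastal 6, Central 2.
North gets 13 under Adams and 14 under Hamilton.

Hamilton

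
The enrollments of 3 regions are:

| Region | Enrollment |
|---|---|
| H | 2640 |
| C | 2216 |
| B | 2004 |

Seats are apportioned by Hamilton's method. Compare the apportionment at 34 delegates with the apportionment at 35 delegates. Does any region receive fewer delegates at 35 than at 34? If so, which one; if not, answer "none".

At 34 seats: H 13, C 11, B 10.
At 35 seats: H 14, C 11, B 10.
No region's allocation decreased.

none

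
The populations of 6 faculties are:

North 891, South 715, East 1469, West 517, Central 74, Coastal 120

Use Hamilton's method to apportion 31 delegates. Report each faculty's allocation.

North 7, South 6, East 12, West 4, Central 1, Coastal 1

Total 3786; standard divisor 3786/31 ≈ 122.129.
Standard quotas: North 7.296, South 5.854, East 12.028, West 4.233, Central 0.606, Coastal 0.983.
Lower quotas: North 7, South 5, East 12, West 4, Central 0, Coastal 0 (sum 28, leaving 3 seats).
Remainders in descending order: Coastal 0.983, South 0.854, Central 0.606, North 0.296, West 0.233, East 0.028.
Largest remainders: Coastal, South, Central receive the extra seats.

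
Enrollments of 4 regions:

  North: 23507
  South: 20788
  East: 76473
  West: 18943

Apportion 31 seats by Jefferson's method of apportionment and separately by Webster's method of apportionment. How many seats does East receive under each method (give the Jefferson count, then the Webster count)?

18 and 17

Jefferson: North 5, South 4, East 18, West 4.
Webster: North 5, South 5, East 17, West 4.
East gets 18 under Jefferson and 17 under Webster.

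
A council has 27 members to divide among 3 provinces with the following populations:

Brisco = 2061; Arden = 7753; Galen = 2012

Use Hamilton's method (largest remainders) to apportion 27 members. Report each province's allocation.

Standard divisor: 11826 ÷ 27 = 438.
Standard quotas: Brisco 4.7055, Arden 17.7009, Galen 4.5936.
Lower quotas: Brisco 4, Arden 17, Galen 4 (sum 25, leaving 2 seats).
Remainders in descending order: Brisco 0.7055, Arden 0.7009, Galen 0.5936.
Largest remainders: Brisco, Arden receive the extra seats.

Brisco=5, Arden=18, Galen=4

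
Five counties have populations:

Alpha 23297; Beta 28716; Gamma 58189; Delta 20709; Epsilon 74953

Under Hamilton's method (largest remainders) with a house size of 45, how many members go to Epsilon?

16

The standard divisor is 205864/45 ≈ 4574.756.
Standard quotas: Alpha 5.0925, Beta 6.2771, Gamma 12.7196, Delta 4.5268, Epsilon 16.3840.
Lower quotas: Alpha 5, Beta 6, Gamma 12, Delta 4, Epsilon 16 (sum 43, leaving 2 seats).
Remainders in descending order: Gamma 0.7196, Delta 0.5268, Epsilon 0.3840, Beta 0.2771, Alpha 0.0925.
Largest remainders: Gamma, Delta receive the extra seats.
Epsilon receives 16.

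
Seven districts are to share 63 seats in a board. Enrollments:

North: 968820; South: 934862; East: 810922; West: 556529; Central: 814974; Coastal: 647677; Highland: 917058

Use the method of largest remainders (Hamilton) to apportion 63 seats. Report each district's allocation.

North 11, South 11, East 9, West 6, Central 9, Coastal 7, Highland 10

Standard divisor: 5650842 ÷ 63 ≈ 89695.905.
Standard quotas: North 10.8012, South 10.4226, East 9.0408, West 6.2046, Central 9.0860, Coastal 7.2208, Highland 10.2241.
Lower quotas: North 10, South 10, East 9, West 6, Central 9, Coastal 7, Highland 10 (sum 61, leaving 2 seats).
Remainders in descending order: North 0.8012, South 0.4226, Highland 0.2241, Coastal 0.2208, West 0.2046, Central 0.0860, East 0.0408.
The surplus seats go to North, South.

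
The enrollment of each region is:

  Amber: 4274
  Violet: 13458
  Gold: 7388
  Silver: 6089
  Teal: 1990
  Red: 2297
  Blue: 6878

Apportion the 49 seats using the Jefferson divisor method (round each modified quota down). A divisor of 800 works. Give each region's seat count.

Amber=5, Violet=16, Gold=9, Silver=7, Teal=2, Red=2, Blue=8

With modified divisor 800: modified quotas Amber 5.343, Violet 16.823, Gold 9.235, Silver 7.611, Teal 2.487, Red 2.871, Blue 8.598.
Rounding down: Amber 5, Violet 16, Gold 9, Silver 7, Teal 2, Red 2, Blue 8 (total 49).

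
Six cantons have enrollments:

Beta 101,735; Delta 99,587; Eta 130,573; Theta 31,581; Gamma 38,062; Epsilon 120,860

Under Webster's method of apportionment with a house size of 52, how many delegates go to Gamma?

4

Standard divisor 522398/52 ≈ 10046.115; standard quotas: Beta 10.127, Delta 9.913, Eta 12.997, Theta 3.144, Gamma 3.789, Epsilon 12.031.
Rounding to the nearest integer gives Beta 10, Delta 10, Eta 13, Theta 3, Gamma 4, Epsilon 12 — total 52, matching the house size, so no adjustment is needed.
Gamma receives 4.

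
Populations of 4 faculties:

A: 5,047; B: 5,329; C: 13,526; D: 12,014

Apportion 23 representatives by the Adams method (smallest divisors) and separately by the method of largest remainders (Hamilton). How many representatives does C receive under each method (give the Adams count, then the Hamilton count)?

Adams: A 3, B 4, C 8, D 8.
Hamilton: A 3, B 3, C 9, D 8.
C gets 8 under Adams and 9 under Hamilton.

8 and 9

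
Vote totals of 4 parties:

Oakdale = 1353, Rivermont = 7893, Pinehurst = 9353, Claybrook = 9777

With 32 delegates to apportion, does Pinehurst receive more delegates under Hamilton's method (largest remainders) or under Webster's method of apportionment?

Hamilton

Hamilton: Oakdale 1, Rivermont 9, Pinehurst 11, Claybrook 11.
Webster: Oakdale 2, Rivermont 9, Pinehurst 10, Claybrook 11.
Pinehurst gets 11 under Hamilton and 10 under Webster.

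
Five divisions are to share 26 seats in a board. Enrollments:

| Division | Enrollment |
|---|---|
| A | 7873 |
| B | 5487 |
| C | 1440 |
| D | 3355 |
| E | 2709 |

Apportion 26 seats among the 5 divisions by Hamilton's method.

A 10; B 7; C 2; D 4; E 3

Standard divisor: 20864 ÷ 26 ≈ 802.462.
Standard quotas: A 9.8111, B 6.8377, C 1.7945, D 4.1809, E 3.3759.
Lower quotas: A 9, B 6, C 1, D 4, E 3 (sum 23, leaving 3 seats).
Remainders in descending order: B 0.8377, A 0.8111, C 0.7945, E 0.3759, D 0.1809.
The surplus seats go to B, A, C.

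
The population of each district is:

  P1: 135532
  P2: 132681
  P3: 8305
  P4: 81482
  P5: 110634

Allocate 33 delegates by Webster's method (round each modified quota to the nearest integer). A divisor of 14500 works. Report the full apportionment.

P1 9; P2 9; P3 1; P4 6; P5 8

With modified divisor 14500: modified quotas P1 9.347, P2 9.150, P3 0.573, P4 5.619, P5 7.630.
Rounding to the nearest integer: P1 9, P2 9, P3 1, P4 6, P5 8 (total 33).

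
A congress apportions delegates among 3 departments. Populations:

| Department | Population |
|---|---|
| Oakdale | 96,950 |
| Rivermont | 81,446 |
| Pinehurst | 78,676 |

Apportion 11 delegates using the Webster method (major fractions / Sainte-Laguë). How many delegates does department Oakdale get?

Standard divisor 257072/11 ≈ 23370.182; standard quotas: Oakdale 4.148, Rivermont 3.485, Pinehurst 3.367.
Rounding to the nearest integer gives 4, 3, 3 = 10 seats, so the divisor must be adjusted.
With modified divisor 22900: modified quotas Oakdale 4.234, Rivermont 3.557, Pinehurst 3.436.
Rounding to the nearest integer: Oakdale 4, Rivermont 4, Pinehurst 3 (total 11).
Oakdale receives 4.

4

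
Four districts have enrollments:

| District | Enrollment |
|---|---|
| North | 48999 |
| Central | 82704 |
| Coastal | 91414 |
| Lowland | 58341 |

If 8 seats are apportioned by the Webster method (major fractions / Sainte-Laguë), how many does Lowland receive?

2

Standard divisor 281458/8 ≈ 35182.25; standard quotas: North 1.393, Central 2.351, Coastal 2.598, Lowland 1.658.
Rounding to the nearest integer gives North 1, Central 2, Coastal 3, Lowland 2 — total 8, matching the house size, so no adjustment is needed.
Lowland receives 2.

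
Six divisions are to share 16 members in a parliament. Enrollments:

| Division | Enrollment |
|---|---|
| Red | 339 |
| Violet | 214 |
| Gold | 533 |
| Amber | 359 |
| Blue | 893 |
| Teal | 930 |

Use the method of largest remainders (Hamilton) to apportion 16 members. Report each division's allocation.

Red 2; Violet 1; Gold 3; Amber 2; Blue 4; Teal 4

Standard divisor: 3268 ÷ 16 ≈ 204.25.
Standard quotas: Red 1.660, Violet 1.048, Gold 2.610, Amber 1.758, Blue 4.372, Teal 4.553.
Lower quotas: Red 1, Violet 1, Gold 2, Amber 1, Blue 4, Teal 4 (sum 13, leaving 3 seats).
Remainders in descending order: Amber 0.758, Red 0.660, Gold 0.610, Teal 0.553, Blue 0.372, Violet 0.048.
Largest remainders: Amber, Red, Gold receive the extra seats.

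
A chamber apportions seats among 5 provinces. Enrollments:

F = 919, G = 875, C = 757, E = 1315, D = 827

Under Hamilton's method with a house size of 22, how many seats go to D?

Standard divisor: 4693 ÷ 22 ≈ 213.318.
Standard quotas: F 4.308, G 4.102, C 3.549, E 6.165, D 3.877.
Lower quotas: F 4, G 4, C 3, E 6, D 3 (sum 20, leaving 2 seats).
Remainders in descending order: D 0.877, C 0.549, F 0.308, E 0.165, G 0.102.
Largest remainders: D, C receive the extra seats.
D receives 4.

4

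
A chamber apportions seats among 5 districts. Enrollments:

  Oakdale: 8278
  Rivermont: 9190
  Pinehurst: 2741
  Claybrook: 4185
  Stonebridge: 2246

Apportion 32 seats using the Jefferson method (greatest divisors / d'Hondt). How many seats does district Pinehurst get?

Standard divisor 26640/32 ≈ 832.5; standard quotas: Oakdale 9.944, Rivermont 11.039, Pinehurst 3.292, Claybrook 5.027, Stonebridge 2.698.
Rounding down gives 9, 11, 3, 5, 2 = 30 seats, so the divisor must be adjusted.
With modified divisor 760: modified quotas Oakdale 10.892, Rivermont 12.092, Pinehurst 3.607, Claybrook 5.507, Stonebridge 2.955.
Rounding down: Oakdale 10, Rivermont 12, Pinehurst 3, Claybrook 5, Stonebridge 2 (total 32).
Pinehurst receives 3.

3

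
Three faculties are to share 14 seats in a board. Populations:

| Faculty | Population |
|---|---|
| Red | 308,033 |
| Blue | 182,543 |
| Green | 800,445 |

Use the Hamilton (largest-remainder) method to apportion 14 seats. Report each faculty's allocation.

Red 3; Blue 2; Green 9

Standard divisor: 1291021 ÷ 14 ≈ 92215.786.
Standard quotas: Red 3.3404, Blue 1.9795, Green 8.6801.
Lower quotas: Red 3, Blue 1, Green 8 (sum 12, leaving 2 seats).
Remainders in descending order: Blue 0.9795, Green 0.6801, Red 0.3404.
The surplus seats go to Blue, Green.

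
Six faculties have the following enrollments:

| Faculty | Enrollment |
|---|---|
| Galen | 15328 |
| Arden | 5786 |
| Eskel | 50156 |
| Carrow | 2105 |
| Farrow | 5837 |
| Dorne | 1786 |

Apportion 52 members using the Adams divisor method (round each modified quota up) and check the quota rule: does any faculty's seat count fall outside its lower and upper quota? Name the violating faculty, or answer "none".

Standard quotas: Galen 9.840, Arden 3.715, Eskel 32.200, Carrow 1.351, Farrow 3.747, Dorne 1.147.
Adams allocation: Galen 10, Arden 4, Eskel 30, Carrow 2, Farrow 4, Dorne 2.
Eskel has quota 32.200 (lower 32, upper 33) but receives 30 — outside the quota interval.

Eskel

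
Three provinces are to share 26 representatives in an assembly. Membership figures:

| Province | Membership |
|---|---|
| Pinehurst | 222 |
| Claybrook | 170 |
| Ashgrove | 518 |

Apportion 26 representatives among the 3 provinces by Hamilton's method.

Pinehurst 6; Claybrook 5; Ashgrove 15

Total 910; standard divisor 910/26 = 35.
Standard quotas: Pinehurst 6.343, Claybrook 4.857, Ashgrove 14.800.
Lower quotas: Pinehurst 6, Claybrook 4, Ashgrove 14 (sum 24, leaving 2 seats).
Remainders in descending order: Claybrook 0.857, Ashgrove 0.800, Pinehurst 0.343.
The surplus seats go to Claybrook, Ashgrove.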